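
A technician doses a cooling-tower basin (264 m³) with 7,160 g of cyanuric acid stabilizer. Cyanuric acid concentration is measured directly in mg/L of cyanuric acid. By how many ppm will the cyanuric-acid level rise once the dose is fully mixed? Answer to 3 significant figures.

27.1 ppm

Volume: 264 m³ = 264,000 L.
Rise: 7,160 g / 264,000 L × 1000 = 27.12 mg/L.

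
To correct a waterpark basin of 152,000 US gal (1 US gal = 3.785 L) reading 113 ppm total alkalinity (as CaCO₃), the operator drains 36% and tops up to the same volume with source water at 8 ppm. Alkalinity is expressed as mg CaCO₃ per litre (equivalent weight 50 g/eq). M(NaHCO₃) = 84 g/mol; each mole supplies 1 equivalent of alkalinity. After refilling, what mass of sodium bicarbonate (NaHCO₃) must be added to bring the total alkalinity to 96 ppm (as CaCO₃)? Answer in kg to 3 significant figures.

Volume: 152,000 US gal × 3.785 L/gal = 575,320 L.
After draining 36% and refilling: 113 × 0.64 + 8 × 0.36 = 75.2 ppm.
Deficit to target: 96 − 75.2 = 20.8 mg/L.
As CaCO₃: 20.8 mg/L × 575,320 L = 11,970 g; ÷ 50 g/eq ÷ 1 = 239.3 mol NaHCO₃.
Mass: 239.3 × 84 = 20,100 g.

20.1 kg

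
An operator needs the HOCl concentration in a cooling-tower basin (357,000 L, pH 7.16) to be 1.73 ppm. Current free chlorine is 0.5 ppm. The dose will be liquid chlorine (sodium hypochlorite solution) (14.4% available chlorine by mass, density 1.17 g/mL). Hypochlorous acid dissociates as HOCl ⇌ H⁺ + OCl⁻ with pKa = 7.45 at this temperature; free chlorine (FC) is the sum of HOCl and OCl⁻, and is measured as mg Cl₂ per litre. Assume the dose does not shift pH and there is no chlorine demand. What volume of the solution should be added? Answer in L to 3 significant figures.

[OCl⁻]/[HOCl] = 10^(pH − pKa) = 10^(7.16 − 7.45) = 0.5129; fraction as HOCl = 1/(1 + 0.5129) = 0.661.
Free chlorine required for 1.73 ppm HOCl: 1.73 / 0.661 = 2.617 ppm.
FC to add: 2.617 − 0.5 = 2.117 mg/L as Cl₂.
Cl₂ equivalent: 2.117 mg/L × 357,000 L = 755.9 g.
Product at 14.4% available Cl: 755.9 / 0.144 = 5249 g.
Volume: 5249 g ÷ 1.17 g/mL = 4486 mL.

4.49 L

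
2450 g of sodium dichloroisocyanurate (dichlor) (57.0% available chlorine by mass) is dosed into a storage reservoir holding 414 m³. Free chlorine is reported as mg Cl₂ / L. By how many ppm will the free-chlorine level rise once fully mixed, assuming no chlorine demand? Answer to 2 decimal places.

3.37 ppm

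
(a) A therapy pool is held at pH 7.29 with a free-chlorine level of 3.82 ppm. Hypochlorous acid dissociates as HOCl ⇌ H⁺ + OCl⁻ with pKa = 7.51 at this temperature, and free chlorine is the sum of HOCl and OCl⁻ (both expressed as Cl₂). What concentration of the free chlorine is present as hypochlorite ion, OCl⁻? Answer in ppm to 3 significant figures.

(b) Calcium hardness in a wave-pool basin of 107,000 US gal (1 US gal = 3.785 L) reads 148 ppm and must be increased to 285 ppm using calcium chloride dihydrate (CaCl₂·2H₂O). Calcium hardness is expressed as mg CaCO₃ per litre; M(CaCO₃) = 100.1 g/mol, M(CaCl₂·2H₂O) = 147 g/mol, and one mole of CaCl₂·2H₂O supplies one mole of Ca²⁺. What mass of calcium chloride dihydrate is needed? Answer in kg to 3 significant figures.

(a) 1.44 ppm; (b) 81.5 kg

(a) [OCl⁻]/[HOCl] = 10^(pH − pKa) = 10^(7.29 − 7.51) = 10^-0.22 = 0.6026.
(a) Fraction as HOCl = 1 / (1 + 0.6026) = 0.624.
(a) OCl⁻ = (1 − 0.624) × 3.82 ppm = 1.436 ppm.

(b) Volume: 107,000 US gal × 3.785 L/gal = 404,995 L.
(b) Hardness to add: (285 − 148) = 137 mg/L as CaCO₃ × 404,995 L = 55,480 g as CaCO₃.
(b) Moles of Ca²⁺ (1 mol Ca²⁺ ≡ 1 mol CaCO₃): 55,480 / 100.1 g/mol = 554.3 mol.
(b) Mass of CaCl₂·2H₂O: 554.3 × 147 = 81,480 g.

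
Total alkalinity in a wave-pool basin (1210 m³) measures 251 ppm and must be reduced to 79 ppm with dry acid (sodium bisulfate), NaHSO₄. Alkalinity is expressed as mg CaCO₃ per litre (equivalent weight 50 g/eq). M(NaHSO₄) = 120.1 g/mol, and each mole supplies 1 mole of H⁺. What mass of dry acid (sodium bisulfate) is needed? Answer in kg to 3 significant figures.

500 kg

Volume: 1210 m³ = 1,210,000 L.
Alkalinity to neutralize: (251 − 79) = 172 mg/L as CaCO₃ × 1,210,000 L = 208,100 g as CaCO₃.
Equivalents of H⁺ required: 208,100 ÷ 50 g/eq = 4162 eq = 4162 mol NaHSO₄.
Mass of NaHSO₄: 4162 × 120.1 = 499,900 g.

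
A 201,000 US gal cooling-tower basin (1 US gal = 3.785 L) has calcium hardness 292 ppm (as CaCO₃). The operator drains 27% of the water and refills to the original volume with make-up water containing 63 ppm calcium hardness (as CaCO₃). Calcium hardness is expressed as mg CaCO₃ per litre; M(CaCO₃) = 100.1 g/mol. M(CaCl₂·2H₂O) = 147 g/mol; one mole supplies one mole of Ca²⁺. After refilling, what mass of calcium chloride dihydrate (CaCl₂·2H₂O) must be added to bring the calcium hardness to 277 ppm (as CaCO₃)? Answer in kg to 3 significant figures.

Volume: 201,000 US gal × 3.785 L/gal = 760,785 L.
After draining 27% and refilling: 292 × 0.73 + 63 × 0.27 = 230.17 ppm.
Deficit to target: 277 − 230.17 = 46.83 mg/L.
As CaCO₃: 46.83 mg/L × 760,785 L = 35,630 g; ÷ 100.1 = 355.9 mol Ca²⁺.
Mass: 355.9 × 147 = 52,320 g.

52.3 kg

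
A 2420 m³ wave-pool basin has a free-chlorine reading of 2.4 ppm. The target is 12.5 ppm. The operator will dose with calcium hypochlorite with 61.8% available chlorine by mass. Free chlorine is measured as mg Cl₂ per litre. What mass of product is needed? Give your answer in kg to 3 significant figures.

Volume: 2420 m³ = 2,420,000 L.
Chlorine deficit: 12.5 − 2.4 = 10.1 ppm = 10.1 mg/L as Cl₂.
Cl₂ equivalent needed: 10.1 mg/L × 2,420,000 L = 24,440,000 mg = 24,440 g.
Product at 61.8% available chlorine: 24,440 / 0.618 = 39,550 g.

39.6 kg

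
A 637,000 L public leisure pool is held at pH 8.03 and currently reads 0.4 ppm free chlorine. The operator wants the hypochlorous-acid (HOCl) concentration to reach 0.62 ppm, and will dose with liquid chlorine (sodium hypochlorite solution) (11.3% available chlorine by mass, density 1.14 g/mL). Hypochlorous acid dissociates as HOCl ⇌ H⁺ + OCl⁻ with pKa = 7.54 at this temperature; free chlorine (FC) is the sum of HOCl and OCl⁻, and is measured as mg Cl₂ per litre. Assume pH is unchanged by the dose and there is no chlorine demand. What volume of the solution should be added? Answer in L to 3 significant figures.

[OCl⁻]/[HOCl] = 10^(pH − pKa) = 10^(8.03 − 7.54) = 3.09; fraction as HOCl = 1/(1 + 3.09) = 0.2445.
Free chlorine required for 0.62 ppm HOCl: 0.62 / 0.2445 = 2.536 ppm.
FC to add: 2.536 − 0.4 = 2.136 mg/L as Cl₂.
Cl₂ equivalent: 2.136 mg/L × 637,000 L = 1361 g.
Product at 11.3% available Cl: 1361 / 0.113 = 12,040 g.
Volume: 12,040 g ÷ 1.14 g/mL = 10,560 mL.

10.6 L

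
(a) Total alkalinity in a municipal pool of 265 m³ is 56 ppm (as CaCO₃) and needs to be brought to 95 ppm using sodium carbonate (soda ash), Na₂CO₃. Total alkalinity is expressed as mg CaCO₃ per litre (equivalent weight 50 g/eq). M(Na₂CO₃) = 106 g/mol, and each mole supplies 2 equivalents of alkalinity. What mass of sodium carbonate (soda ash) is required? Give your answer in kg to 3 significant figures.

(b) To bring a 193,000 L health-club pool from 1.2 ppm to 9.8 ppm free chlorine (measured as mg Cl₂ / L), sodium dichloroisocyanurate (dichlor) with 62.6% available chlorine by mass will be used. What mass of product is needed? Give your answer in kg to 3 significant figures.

(a) Volume: 265 m³ = 265,000 L.
(a) Alkalinity to add: (95 − 56) = 39 mg/L as CaCO₃ × 265,000 L = 10,340 g as CaCO₃.
(a) Equivalents: 10,340 g ÷ 50 g/eq = 206.7 eq.
(a) Each mole of Na₂CO₃ supplies 2 eq, so 206.7 / 2 = 103.3 mol.
(a) Mass: 103.3 mol × 106 g/mol = 10,960 g.

(b) Chlorine deficit: 9.8 − 1.2 = 8.6 ppm = 8.6 mg/L as Cl₂.
(b) Cl₂ equivalent needed: 8.6 mg/L × 193,000 L = 1,660,000 mg = 1660 g.
(b) Product at 62.6% available chlorine: 1660 / 0.626 = 2651 g.

(a) 11.0 kg; (b) 2.65 kg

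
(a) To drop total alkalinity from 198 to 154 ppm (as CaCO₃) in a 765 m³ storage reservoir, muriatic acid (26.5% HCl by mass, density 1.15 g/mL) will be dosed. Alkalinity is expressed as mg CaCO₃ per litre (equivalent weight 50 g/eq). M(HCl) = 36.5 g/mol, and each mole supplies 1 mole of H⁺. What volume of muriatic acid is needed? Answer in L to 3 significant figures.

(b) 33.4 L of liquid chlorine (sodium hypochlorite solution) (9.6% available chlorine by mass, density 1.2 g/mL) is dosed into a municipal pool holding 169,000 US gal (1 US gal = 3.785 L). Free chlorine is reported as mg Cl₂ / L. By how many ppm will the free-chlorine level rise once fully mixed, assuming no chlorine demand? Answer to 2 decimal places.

(a) 80.6 L; (b) 6.02 ppm

(a) Volume: 765 m³ = 765,000 L.
(a) Alkalinity to neutralize: (198 − 154) = 44 mg/L as CaCO₃ × 765,000 L = 33,660 g as CaCO₃.
(a) Equivalents of H⁺ required: 33,660 ÷ 50 g/eq = 673.2 eq = 673.2 mol HCl.
(a) Mass of HCl: 673.2 × 36.5 = 24,570 g.
(a) Mass of 26.5% solution: 24,570 / 0.265 = 92,720 g.
(a) Volume: 92,720 g ÷ 1.15 g/mL = 80,630 mL.

(b) Volume: 169,000 US gal × 3.785 L/gal = 639,665 L.
(b) Mass of solution: 33.4 L × 1000 mL/L × 1.2 g/mL = 40,080 g.
(b) Available chlorine delivered: 40,080 g × 0.096 = 3848 g as Cl₂.
(b) Concentration rise: 3848 g / 639,665 L = 6.015 mg/L = 6.02 ppm.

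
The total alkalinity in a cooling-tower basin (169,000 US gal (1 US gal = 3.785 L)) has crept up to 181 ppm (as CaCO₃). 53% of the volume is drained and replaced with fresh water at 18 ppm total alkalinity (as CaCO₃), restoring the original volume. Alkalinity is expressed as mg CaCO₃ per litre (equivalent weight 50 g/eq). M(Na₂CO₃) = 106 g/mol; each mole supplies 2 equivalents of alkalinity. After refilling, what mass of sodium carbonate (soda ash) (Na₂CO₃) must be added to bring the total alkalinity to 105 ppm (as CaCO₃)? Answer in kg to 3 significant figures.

7.04 kg

Volume: 169,000 US gal × 3.785 L/gal = 639,665 L.
After draining 53% and refilling: 181 × 0.47 + 18 × 0.53 = 94.61 ppm.
Deficit to target: 105 − 94.61 = 10.39 mg/L.
As CaCO₃: 10.39 mg/L × 639,665 L = 6646 g; ÷ 50 g/eq ÷ 2 = 66.46 mol Na₂CO₃.
Mass: 66.46 × 106 = 7045 g.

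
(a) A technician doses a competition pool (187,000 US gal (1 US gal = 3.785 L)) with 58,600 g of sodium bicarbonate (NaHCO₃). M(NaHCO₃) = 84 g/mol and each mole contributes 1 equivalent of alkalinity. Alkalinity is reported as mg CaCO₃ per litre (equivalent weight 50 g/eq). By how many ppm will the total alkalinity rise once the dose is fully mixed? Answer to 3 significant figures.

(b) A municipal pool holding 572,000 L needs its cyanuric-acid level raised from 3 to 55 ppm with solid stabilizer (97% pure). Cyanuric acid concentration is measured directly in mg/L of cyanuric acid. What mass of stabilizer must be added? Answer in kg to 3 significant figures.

(a) Volume: 187,000 US gal × 3.785 L/gal = 707,795 L.
(a) Moles of NaHCO₃: 58,600 g ÷ 84 g/mol = 697.6 mol → 697.6 eq of alkalinity.
(a) As CaCO₃: 697.6 eq × 50 g/eq = 34,880 g.
(a) Rise: 34,880 g / 707,795 L × 1000 = 49.28 mg/L.

(b) CYA to add: (55 − 3) = 52 mg/L × 572,000 L = 29,740 g cyanuric acid.
(b) At 97% purity: 29,740 / 0.97 = 30,660 g product.

(a) 49.3 ppm; (b) 30.7 kg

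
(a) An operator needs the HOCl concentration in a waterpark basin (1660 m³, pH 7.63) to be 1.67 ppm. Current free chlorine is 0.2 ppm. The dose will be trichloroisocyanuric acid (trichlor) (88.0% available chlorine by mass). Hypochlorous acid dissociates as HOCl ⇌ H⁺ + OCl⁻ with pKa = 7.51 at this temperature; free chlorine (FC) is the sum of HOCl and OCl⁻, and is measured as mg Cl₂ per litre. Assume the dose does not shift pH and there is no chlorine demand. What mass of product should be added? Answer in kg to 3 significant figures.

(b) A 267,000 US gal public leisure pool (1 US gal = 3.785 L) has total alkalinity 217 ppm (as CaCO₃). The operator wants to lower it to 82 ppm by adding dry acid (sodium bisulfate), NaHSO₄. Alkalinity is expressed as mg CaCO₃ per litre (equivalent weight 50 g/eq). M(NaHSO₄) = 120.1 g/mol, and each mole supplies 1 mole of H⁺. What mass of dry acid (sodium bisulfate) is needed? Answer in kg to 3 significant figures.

(a) 6.93 kg; (b) 328 kg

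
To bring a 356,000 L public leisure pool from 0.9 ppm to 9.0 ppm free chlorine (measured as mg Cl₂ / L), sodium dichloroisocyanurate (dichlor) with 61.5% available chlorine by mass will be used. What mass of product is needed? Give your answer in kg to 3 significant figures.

4.69 kg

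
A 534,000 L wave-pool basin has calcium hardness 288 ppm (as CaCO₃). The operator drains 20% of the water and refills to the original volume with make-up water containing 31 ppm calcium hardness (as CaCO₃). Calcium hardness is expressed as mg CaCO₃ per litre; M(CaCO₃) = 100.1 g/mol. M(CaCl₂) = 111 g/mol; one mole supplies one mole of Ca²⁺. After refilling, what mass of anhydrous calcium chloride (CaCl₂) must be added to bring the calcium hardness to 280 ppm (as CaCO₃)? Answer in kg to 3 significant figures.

After draining 20% and refilling: 288 × 0.80 + 31 × 0.20 = 236.6 ppm.
Deficit to target: 280 − 236.6 = 43.4 mg/L.
As CaCO₃: 43.4 mg/L × 534,000 L = 23,180 g; ÷ 100.1 = 231.5 mol Ca²⁺.
Mass: 231.5 × 111 = 25,700 g.

25.7 kg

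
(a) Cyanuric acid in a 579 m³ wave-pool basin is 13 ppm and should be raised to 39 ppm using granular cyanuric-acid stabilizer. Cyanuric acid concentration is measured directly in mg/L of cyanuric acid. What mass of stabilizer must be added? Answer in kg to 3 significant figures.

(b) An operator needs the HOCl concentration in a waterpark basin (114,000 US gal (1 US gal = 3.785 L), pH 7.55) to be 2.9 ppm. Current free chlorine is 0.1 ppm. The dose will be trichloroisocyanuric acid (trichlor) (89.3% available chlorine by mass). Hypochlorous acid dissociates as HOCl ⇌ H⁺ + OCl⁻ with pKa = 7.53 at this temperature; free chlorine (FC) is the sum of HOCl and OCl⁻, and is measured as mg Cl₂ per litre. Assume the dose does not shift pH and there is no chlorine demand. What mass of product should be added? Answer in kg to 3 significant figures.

(a) 15.1 kg; (b) 2.82 kg

(a) Volume: 579 m³ = 579,000 L.
(a) CYA to add: (39 − 13) = 26 mg/L × 579,000 L = 15,050 g cyanuric acid.

(b) Volume: 114,000 US gal × 3.785 L/gal = 431,490 L.
(b) [OCl⁻]/[HOCl] = 10^(pH − pKa) = 10^(7.55 − 7.53) = 1.047; fraction as HOCl = 1/(1 + 1.047) = 0.4885.
(b) Free chlorine required for 2.9 ppm HOCl: 2.9 / 0.4885 = 5.937 ppm.
(b) FC to add: 5.937 − 0.1 = 5.837 mg/L as Cl₂.
(b) Cl₂ equivalent: 5.837 mg/L × 431,490 L = 2518 g.
(b) Product at 89.3% available Cl: 2518 / 0.893 = 2820 g.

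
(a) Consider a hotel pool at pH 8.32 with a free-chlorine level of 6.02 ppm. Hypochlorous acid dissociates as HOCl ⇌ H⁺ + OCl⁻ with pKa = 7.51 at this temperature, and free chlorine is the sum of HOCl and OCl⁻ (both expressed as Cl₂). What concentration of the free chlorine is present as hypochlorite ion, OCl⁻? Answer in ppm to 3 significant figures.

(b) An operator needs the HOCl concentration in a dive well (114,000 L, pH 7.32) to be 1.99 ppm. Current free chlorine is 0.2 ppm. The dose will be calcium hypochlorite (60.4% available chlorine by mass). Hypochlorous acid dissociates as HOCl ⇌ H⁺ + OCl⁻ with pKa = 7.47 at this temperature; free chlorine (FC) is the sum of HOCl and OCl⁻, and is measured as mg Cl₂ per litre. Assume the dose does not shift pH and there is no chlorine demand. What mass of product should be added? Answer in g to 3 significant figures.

(a) 5.21 ppm; (b) 604 g

(a) [OCl⁻]/[HOCl] = 10^(pH − pKa) = 10^(8.32 − 7.51) = 10^0.81 = 6.457.
(a) Fraction as HOCl = 1 / (1 + 6.457) = 0.1341.
(a) OCl⁻ = (1 − 0.1341) × 6.02 ppm = 5.213 ppm.

(b) [OCl⁻]/[HOCl] = 10^(pH − pKa) = 10^(7.32 − 7.47) = 0.7079; fraction as HOCl = 1/(1 + 0.7079) = 0.5855.
(b) Free chlorine required for 1.99 ppm HOCl: 1.99 / 0.5855 = 3.399 ppm.
(b) FC to add: 3.399 − 0.2 = 3.199 mg/L as Cl₂.
(b) Cl₂ equivalent: 3.199 mg/L × 114,000 L = 364.7 g.
(b) Product at 60.4% available Cl: 364.7 / 0.604 = 603.7 g.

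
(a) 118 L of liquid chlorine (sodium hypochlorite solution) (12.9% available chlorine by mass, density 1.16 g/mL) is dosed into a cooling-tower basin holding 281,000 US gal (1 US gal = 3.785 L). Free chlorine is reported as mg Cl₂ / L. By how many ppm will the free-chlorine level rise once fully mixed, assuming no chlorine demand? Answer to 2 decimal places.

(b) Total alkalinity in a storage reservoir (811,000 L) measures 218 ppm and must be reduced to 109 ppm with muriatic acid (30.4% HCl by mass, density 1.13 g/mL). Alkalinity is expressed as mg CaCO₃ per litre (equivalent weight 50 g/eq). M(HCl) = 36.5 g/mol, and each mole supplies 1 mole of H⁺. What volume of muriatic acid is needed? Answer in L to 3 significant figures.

(a) 16.60 ppm; (b) 188 L

(a) Volume: 281,000 US gal × 3.785 L/gal = 1,063,585 L.
(a) Mass of solution: 118 L × 1000 mL/L × 1.16 g/mL = 136,900 g.
(a) Available chlorine delivered: 136,900 g × 0.129 = 17,660 g as Cl₂.
(a) Concentration rise: 17,660 g / 1,063,585 L = 16.6 mg/L = 16.60 ppm.

(b) Alkalinity to neutralize: (218 − 109) = 109 mg/L as CaCO₃ × 811,000 L = 88,400 g as CaCO₃.
(b) Equivalents of H⁺ required: 88,400 ÷ 50 g/eq = 1768 eq = 1768 mol HCl.
(b) Mass of HCl: 1768 × 36.5 = 64,530 g.
(b) Mass of 30.4% solution: 64,530 / 0.304 = 212,300 g.
(b) Volume: 212,300 g ÷ 1.13 g/mL = 187,900 mL.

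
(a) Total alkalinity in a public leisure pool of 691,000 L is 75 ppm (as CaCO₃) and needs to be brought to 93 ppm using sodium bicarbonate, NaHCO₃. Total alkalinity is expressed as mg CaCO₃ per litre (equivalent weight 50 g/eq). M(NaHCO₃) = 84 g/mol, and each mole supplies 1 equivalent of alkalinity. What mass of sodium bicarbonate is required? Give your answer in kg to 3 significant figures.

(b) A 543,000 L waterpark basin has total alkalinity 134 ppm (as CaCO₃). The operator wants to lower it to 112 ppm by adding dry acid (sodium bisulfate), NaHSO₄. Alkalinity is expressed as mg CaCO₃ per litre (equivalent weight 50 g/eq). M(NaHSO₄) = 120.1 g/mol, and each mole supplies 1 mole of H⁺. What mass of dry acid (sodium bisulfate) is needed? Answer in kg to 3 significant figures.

(a) Alkalinity to add: (93 − 75) = 18 mg/L as CaCO₃ × 691,000 L = 12,440 g as CaCO₃.
(a) Equivalents: 12,440 g ÷ 50 g/eq = 248.8 eq.
(a) NaHCO₃ supplies 1 eq per mole → 248.8 mol.
(a) Mass: 248.8 mol × 84 g/mol = 20,900 g.

(b) Alkalinity to neutralize: (134 − 112) = 22 mg/L as CaCO₃ × 543,000 L = 11,950 g as CaCO₃.
(b) Equivalents of H⁺ required: 11,950 ÷ 50 g/eq = 238.9 eq = 238.9 mol NaHSO₄.
(b) Mass of NaHSO₄: 238.9 × 120.1 = 28,690 g.

(a) 20.9 kg; (b) 28.7 kg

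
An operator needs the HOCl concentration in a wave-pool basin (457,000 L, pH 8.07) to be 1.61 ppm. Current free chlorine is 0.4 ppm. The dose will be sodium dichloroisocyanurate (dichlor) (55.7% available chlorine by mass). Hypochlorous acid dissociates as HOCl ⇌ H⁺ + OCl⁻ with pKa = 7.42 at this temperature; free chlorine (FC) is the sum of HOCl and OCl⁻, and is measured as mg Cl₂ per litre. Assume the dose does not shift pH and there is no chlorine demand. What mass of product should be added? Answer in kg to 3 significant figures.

6.89 kg

[OCl⁻]/[HOCl] = 10^(pH − pKa) = 10^(8.07 − 7.42) = 4.467; fraction as HOCl = 1/(1 + 4.467) = 0.1829.
Free chlorine required for 1.61 ppm HOCl: 1.61 / 0.1829 = 8.802 ppm.
FC to add: 8.802 − 0.4 = 8.402 mg/L as Cl₂.
Cl₂ equivalent: 8.402 mg/L × 457,000 L = 3840 g.
Product at 55.7% available Cl: 3840 / 0.557 = 6893 g.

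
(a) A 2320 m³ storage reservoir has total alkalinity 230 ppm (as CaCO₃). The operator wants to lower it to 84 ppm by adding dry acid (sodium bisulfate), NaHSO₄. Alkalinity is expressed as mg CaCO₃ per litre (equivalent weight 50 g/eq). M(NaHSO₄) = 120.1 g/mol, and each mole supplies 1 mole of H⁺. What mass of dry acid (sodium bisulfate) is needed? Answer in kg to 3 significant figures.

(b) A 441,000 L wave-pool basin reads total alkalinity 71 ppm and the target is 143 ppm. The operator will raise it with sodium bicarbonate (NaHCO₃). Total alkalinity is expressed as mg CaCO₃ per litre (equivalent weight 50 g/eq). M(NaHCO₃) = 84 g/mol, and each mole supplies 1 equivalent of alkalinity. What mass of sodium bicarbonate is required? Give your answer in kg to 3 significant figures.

(a) Volume: 2320 m³ = 2,320,000 L.
(a) Alkalinity to neutralize: (230 − 84) = 146 mg/L as CaCO₃ × 2,320,000 L = 338,700 g as CaCO₃.
(a) Equivalents of H⁺ required: 338,700 ÷ 50 g/eq = 6774 eq = 6774 mol NaHSO₄.
(a) Mass of NaHSO₄: 6774 × 120.1 = 813,600 g.

(b) Alkalinity to add: (143 − 71) = 72 mg/L as CaCO₃ × 441,000 L = 31,750 g as CaCO₃.
(b) Equivalents: 31,750 g ÷ 50 g/eq = 635 eq.
(b) NaHCO₃ supplies 1 eq per mole → 635 mol.
(b) Mass: 635 mol × 84 g/mol = 53,340 g.

(a) 814 kg; (b) 53.3 kg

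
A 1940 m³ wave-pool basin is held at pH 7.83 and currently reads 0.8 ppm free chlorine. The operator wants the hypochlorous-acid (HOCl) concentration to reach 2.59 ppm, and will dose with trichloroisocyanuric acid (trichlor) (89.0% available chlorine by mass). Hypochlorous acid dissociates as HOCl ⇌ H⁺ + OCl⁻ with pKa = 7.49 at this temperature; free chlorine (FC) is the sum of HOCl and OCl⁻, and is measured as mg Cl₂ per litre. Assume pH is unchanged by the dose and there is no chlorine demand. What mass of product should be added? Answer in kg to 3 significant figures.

16.3 kg

Volume: 1940 m³ = 1,940,000 L.
[OCl⁻]/[HOCl] = 10^(pH − pKa) = 10^(7.83 − 7.49) = 2.188; fraction as HOCl = 1/(1 + 2.188) = 0.3137.
Free chlorine required for 2.59 ppm HOCl: 2.59 / 0.3137 = 8.256 ppm.
FC to add: 8.256 − 0.8 = 7.456 mg/L as Cl₂.
Cl₂ equivalent: 7.456 mg/L × 1,940,000 L = 14,470 g.
Product at 89.0% available Cl: 14,470 / 0.89 = 16,250 g.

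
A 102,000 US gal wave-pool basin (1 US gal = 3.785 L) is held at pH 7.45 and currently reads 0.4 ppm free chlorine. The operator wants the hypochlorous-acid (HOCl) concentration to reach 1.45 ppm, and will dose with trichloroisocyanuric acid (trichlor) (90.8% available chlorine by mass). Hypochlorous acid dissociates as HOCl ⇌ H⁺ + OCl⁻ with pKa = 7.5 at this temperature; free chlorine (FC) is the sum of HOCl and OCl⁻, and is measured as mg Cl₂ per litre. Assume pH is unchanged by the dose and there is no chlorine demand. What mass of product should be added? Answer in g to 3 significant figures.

996 g

Volume: 102,000 US gal × 3.785 L/gal = 386,070 L.
[OCl⁻]/[HOCl] = 10^(pH − pKa) = 10^(7.45 − 7.5) = 0.8913; fraction as HOCl = 1/(1 + 0.8913) = 0.5288.
Free chlorine required for 1.45 ppm HOCl: 1.45 / 0.5288 = 2.742 ppm.
FC to add: 2.742 − 0.4 = 2.342 mg/L as Cl₂.
Cl₂ equivalent: 2.342 mg/L × 386,070 L = 904.3 g.
Product at 90.8% available Cl: 904.3 / 0.908 = 995.9 g.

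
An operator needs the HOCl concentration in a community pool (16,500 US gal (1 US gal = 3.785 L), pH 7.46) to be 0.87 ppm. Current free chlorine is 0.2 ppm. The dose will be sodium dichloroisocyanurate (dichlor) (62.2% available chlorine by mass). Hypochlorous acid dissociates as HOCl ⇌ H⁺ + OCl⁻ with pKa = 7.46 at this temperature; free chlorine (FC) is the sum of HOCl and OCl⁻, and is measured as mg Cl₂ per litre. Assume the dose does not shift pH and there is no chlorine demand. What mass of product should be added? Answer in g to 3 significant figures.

Volume: 16,500 US gal × 3.785 L/gal = 62,452 L.
[OCl⁻]/[HOCl] = 10^(pH − pKa) = 10^(7.46 − 7.46) = 1; fraction as HOCl = 1/(1 + 1) = 0.5.
Free chlorine required for 0.87 ppm HOCl: 0.87 / 0.5 = 1.74 ppm.
FC to add: 1.74 − 0.2 = 1.54 mg/L as Cl₂.
Cl₂ equivalent: 1.54 mg/L × 62,452 L = 96.18 g.
Product at 62.2% available Cl: 96.18 / 0.622 = 154.6 g.

155 g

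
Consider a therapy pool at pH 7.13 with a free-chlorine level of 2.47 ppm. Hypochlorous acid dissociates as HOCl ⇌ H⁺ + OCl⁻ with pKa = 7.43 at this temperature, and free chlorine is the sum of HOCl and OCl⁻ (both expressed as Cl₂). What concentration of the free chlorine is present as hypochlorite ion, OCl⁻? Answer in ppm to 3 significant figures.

[OCl⁻]/[HOCl] = 10^(pH − pKa) = 10^(7.13 − 7.43) = 10^-0.30 = 0.5012.
Fraction as HOCl = 1 / (1 + 0.5012) = 0.6661.
OCl⁻ = (1 − 0.6661) × 2.47 ppm = 0.8246 ppm.

0.825 ppm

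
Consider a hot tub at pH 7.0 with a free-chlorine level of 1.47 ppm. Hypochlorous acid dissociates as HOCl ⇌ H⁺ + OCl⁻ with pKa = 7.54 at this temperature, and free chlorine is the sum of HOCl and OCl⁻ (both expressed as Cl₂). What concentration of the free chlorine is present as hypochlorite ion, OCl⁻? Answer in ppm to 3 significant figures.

0.329 ppm

[OCl⁻]/[HOCl] = 10^(pH − pKa) = 10^(7.0 − 7.54) = 10^-0.54 = 0.2884.
Fraction as HOCl = 1 / (1 + 0.2884) = 0.7762.
OCl⁻ = (1 − 0.7762) × 1.47 ppm = 0.3291 ppm.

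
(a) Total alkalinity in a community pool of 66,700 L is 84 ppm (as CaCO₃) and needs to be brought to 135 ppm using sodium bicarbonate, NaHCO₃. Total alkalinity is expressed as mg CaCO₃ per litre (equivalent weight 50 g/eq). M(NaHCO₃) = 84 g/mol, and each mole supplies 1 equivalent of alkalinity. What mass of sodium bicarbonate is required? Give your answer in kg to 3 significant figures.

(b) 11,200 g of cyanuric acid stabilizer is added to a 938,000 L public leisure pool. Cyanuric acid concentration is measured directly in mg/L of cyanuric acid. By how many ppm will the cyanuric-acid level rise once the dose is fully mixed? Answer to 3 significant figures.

(a) Alkalinity to add: (135 − 84) = 51 mg/L as CaCO₃ × 66,700 L = 3402 g as CaCO₃.
(a) Equivalents: 3402 g ÷ 50 g/eq = 68.03 eq.
(a) NaHCO₃ supplies 1 eq per mole → 68.03 mol.
(a) Mass: 68.03 mol × 84 g/mol = 5715 g.

(b) Rise: 11,200 g / 938,000 L × 1000 = 11.94 mg/L.

(a) 5.71 kg; (b) 11.9 ppm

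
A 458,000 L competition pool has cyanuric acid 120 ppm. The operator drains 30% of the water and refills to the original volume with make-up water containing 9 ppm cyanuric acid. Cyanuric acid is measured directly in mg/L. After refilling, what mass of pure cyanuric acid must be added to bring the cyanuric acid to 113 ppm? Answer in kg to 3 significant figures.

After draining 30% and refilling: 120 × 0.70 + 9 × 0.30 = 86.7 ppm.
Deficit to target: 113 − 86.7 = 26.3 mg/L.
Mass: 26.3 mg/L × 458,000 L = 12,050 g cyanuric acid.

12.0 kg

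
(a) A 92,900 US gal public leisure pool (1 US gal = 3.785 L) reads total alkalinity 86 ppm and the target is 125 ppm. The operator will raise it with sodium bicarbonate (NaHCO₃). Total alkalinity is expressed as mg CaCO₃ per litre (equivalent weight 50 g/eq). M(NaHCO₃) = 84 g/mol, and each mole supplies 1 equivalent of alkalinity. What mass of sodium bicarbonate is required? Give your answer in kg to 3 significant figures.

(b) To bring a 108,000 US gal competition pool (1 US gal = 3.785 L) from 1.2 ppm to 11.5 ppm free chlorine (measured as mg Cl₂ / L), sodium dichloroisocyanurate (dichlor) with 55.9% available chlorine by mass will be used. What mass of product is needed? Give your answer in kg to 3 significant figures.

(a) Volume: 92,900 US gal × 3.785 L/gal = 351,626 L.
(a) Alkalinity to add: (125 − 86) = 39 mg/L as CaCO₃ × 351,626 L = 13,710 g as CaCO₃.
(a) Equivalents: 13,710 g ÷ 50 g/eq = 274.3 eq.
(a) NaHCO₃ supplies 1 eq per mole → 274.3 mol.
(a) Mass: 274.3 mol × 84 g/mol = 23,040 g.

(b) Volume: 108,000 US gal × 3.785 L/gal = 408,780 L.
(b) Chlorine deficit: 11.5 − 1.2 = 10.3 ppm = 10.3 mg/L as Cl₂.
(b) Cl₂ equivalent needed: 10.3 mg/L × 408,780 L = 4,210,000 mg = 4210 g.
(b) Product at 55.9% available chlorine: 4210 / 0.559 = 7532 g.

(a) 23.0 kg; (b) 7.53 kg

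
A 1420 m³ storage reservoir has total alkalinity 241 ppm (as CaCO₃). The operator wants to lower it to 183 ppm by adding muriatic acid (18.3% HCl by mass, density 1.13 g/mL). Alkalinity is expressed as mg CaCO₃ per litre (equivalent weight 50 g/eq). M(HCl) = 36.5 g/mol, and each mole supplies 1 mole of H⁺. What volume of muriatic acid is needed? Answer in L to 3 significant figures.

Volume: 1420 m³ = 1,420,000 L.
Alkalinity to neutralize: (241 − 183) = 58 mg/L as CaCO₃ × 1,420,000 L = 82,360 g as CaCO₃.
Equivalents of H⁺ required: 82,360 ÷ 50 g/eq = 1647 eq = 1647 mol HCl.
Mass of HCl: 1647 × 36.5 = 60,120 g.
Mass of 18.3% solution: 60,120 / 0.183 = 328,500 g.
Volume: 328,500 g ÷ 1.13 g/mL = 290,700 mL.

291 L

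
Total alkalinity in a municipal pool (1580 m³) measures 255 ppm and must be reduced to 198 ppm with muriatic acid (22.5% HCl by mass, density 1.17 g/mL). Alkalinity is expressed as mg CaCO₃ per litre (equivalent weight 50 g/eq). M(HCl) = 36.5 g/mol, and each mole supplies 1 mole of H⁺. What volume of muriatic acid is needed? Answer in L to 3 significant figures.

250 L

Volume: 1580 m³ = 1,580,000 L.
Alkalinity to neutralize: (255 − 198) = 57 mg/L as CaCO₃ × 1,580,000 L = 90,060 g as CaCO₃.
Equivalents of H⁺ required: 90,060 ÷ 50 g/eq = 1801 eq = 1801 mol HCl.
Mass of HCl: 1801 × 36.5 = 65,740 g.
Mass of 22.5% solution: 65,740 / 0.225 = 292,200 g.
Volume: 292,200 g ÷ 1.17 g/mL = 249,700 mL.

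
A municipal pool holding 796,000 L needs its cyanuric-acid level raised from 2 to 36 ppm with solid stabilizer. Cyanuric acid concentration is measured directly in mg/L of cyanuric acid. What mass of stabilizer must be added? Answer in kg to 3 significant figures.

27.1 kg

CYA to add: (36 − 2) = 34 mg/L × 796,000 L = 27,060 g cyanuric acid.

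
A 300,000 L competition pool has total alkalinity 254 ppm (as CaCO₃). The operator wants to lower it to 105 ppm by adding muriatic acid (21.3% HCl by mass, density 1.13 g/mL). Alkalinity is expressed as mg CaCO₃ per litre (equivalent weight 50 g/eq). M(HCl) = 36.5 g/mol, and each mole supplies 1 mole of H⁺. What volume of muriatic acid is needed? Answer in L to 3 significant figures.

Alkalinity to neutralize: (254 − 105) = 149 mg/L as CaCO₃ × 300,000 L = 44,700 g as CaCO₃.
Equivalents of H⁺ required: 44,700 ÷ 50 g/eq = 894 eq = 894 mol HCl.
Mass of HCl: 894 × 36.5 = 32,630 g.
Mass of 21.3% solution: 32,630 / 0.213 = 153,200 g.
Volume: 153,200 g ÷ 1.13 g/mL = 135,600 mL.

136 L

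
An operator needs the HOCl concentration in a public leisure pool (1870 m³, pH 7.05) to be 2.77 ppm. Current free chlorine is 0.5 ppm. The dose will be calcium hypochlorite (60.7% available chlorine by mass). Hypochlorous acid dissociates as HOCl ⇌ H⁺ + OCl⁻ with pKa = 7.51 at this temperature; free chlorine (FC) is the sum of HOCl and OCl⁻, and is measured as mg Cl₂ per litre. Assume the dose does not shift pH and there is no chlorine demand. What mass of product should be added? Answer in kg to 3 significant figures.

9.95 kg

Volume: 1870 m³ = 1,870,000 L.
[OCl⁻]/[HOCl] = 10^(pH − pKa) = 10^(7.05 − 7.51) = 0.3467; fraction as HOCl = 1/(1 + 0.3467) = 0.7425.
Free chlorine required for 2.77 ppm HOCl: 2.77 / 0.7425 = 3.73 ppm.
FC to add: 3.73 − 0.5 = 3.23 mg/L as Cl₂.
Cl₂ equivalent: 3.23 mg/L × 1,870,000 L = 6041 g.
Product at 60.7% available Cl: 6041 / 0.607 = 9952 g.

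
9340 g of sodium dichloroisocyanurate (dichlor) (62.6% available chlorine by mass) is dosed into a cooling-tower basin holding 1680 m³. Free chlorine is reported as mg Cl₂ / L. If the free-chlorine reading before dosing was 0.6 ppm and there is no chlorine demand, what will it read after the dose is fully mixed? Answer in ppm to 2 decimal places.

4.08 ppm

Volume: 1680 m³ = 1,680,000 L.
Available chlorine delivered: 9340 g × 0.626 = 5847 g as Cl₂.
Concentration rise: 5847 g / 1,680,000 L = 3.48 mg/L = 3.48 ppm.
Final FC: 0.6 + 3.48 = 4.08 ppm.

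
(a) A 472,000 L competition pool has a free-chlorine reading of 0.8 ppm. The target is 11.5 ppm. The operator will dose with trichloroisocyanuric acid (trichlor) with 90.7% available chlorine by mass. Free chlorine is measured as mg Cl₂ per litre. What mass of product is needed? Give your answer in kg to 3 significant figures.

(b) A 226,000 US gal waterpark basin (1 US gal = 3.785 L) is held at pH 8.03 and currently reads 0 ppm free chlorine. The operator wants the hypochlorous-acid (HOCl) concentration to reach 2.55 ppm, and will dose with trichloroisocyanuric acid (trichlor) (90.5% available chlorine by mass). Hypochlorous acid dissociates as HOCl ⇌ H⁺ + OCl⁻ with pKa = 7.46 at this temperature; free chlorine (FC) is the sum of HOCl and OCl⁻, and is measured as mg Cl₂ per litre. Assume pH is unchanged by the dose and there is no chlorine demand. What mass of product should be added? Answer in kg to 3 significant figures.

(a) Chlorine deficit: 11.5 − 0.8 = 10.7 ppm = 10.7 mg/L as Cl₂.
(a) Cl₂ equivalent needed: 10.7 mg/L × 472,000 L = 5,050,000 mg = 5050 g.
(a) Product at 90.7% available chlorine: 5050 / 0.907 = 5568 g.

(b) Volume: 226,000 US gal × 3.785 L/gal = 855,410 L.
(b) [OCl⁻]/[HOCl] = 10^(pH − pKa) = 10^(8.03 − 7.46) = 3.715; fraction as HOCl = 1/(1 + 3.715) = 0.2121.
(b) Free chlorine required for 2.55 ppm HOCl: 2.55 / 0.2121 = 12.02 ppm.
(b) FC to add: 12.02 − 0 = 12.02 mg/L as Cl₂.
(b) Cl₂ equivalent: 12.02 mg/L × 855,410 L = 10,290 g.
(b) Product at 90.5% available Cl: 10,290 / 0.905 = 11,370 g.

(a) 5.57 kg; (b) 11.4 kg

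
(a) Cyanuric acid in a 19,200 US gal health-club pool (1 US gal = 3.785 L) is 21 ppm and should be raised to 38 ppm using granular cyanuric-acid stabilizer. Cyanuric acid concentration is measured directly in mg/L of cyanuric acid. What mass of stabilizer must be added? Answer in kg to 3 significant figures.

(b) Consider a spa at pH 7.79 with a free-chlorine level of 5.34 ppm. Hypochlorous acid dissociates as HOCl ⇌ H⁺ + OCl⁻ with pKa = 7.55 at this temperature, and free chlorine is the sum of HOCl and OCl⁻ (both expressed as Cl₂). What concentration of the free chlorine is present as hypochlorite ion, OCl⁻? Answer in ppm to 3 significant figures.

(a) Volume: 19,200 US gal × 3.785 L/gal = 72,672 L.
(a) CYA to add: (38 − 21) = 17 mg/L × 72,672 L = 1235 g cyanuric acid.

(b) [OCl⁻]/[HOCl] = 10^(pH − pKa) = 10^(7.79 − 7.55) = 10^0.24 = 1.738.
(b) Fraction as HOCl = 1 / (1 + 1.738) = 0.3653.
(b) OCl⁻ = (1 − 0.3653) × 5.34 ppm = 3.39 ppm.

(a) 1.24 kg; (b) 3.39 ppm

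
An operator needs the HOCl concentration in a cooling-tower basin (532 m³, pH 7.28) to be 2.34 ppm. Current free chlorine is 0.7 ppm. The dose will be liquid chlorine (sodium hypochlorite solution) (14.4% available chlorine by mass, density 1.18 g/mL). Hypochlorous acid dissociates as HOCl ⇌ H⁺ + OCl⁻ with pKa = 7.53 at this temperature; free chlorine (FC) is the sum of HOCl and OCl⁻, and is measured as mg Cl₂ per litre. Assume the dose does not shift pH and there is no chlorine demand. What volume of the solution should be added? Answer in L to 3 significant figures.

Volume: 532 m³ = 532,000 L.
[OCl⁻]/[HOCl] = 10^(pH − pKa) = 10^(7.28 − 7.53) = 0.5623; fraction as HOCl = 1/(1 + 0.5623) = 0.6401.
Free chlorine required for 2.34 ppm HOCl: 2.34 / 0.6401 = 3.656 ppm.
FC to add: 3.656 − 0.7 = 2.956 mg/L as Cl₂.
Cl₂ equivalent: 2.956 mg/L × 532,000 L = 1573 g.
Product at 14.4% available Cl: 1573 / 0.144 = 10,920 g.
Volume: 10,920 g ÷ 1.18 g/mL = 9255 mL.

9.25 L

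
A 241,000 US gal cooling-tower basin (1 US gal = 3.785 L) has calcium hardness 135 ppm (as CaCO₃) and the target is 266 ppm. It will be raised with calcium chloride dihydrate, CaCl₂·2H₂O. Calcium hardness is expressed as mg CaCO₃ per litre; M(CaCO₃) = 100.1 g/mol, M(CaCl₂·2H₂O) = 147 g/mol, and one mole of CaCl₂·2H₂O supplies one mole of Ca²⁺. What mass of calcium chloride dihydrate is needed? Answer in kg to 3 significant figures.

175 kg

Volume: 241,000 US gal × 3.785 L/gal = 912,185 L.
Hardness to add: (266 − 135) = 131 mg/L as CaCO₃ × 912,185 L = 119,500 g as CaCO₃.
Moles of Ca²⁺ (1 mol Ca²⁺ ≡ 1 mol CaCO₃): 119,500 / 100.1 g/mol = 1194 mol.
Mass of CaCl₂·2H₂O: 1194 × 147 = 175,500 g.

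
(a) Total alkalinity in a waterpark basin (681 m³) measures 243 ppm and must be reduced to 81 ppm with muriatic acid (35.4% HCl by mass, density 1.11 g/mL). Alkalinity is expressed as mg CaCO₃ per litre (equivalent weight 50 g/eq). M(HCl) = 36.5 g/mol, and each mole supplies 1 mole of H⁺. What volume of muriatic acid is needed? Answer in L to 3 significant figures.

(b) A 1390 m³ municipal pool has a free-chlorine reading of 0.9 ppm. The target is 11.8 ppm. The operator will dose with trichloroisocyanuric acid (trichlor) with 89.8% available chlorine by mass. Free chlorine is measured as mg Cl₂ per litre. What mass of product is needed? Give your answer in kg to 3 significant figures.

(a) 205 L; (b) 16.9 kg

(a) Volume: 681 m³ = 681,000 L.
(a) Alkalinity to neutralize: (243 − 81) = 162 mg/L as CaCO₃ × 681,000 L = 110,300 g as CaCO₃.
(a) Equivalents of H⁺ required: 110,300 ÷ 50 g/eq = 2206 eq = 2206 mol HCl.
(a) Mass of HCl: 2206 × 36.5 = 80,540 g.
(a) Mass of 35.4% solution: 80,540 / 0.354 = 227,500 g.
(a) Volume: 227,500 g ÷ 1.11 g/mL = 205,000 mL.

(b) Volume: 1390 m³ = 1,390,000 L.
(b) Chlorine deficit: 11.8 − 0.9 = 10.9 ppm = 10.9 mg/L as Cl₂.
(b) Cl₂ equivalent needed: 10.9 mg/L × 1,390,000 L = 15,150,000 mg = 15,150 g.
(b) Product at 89.8% available chlorine: 15,150 / 0.898 = 16,870 g.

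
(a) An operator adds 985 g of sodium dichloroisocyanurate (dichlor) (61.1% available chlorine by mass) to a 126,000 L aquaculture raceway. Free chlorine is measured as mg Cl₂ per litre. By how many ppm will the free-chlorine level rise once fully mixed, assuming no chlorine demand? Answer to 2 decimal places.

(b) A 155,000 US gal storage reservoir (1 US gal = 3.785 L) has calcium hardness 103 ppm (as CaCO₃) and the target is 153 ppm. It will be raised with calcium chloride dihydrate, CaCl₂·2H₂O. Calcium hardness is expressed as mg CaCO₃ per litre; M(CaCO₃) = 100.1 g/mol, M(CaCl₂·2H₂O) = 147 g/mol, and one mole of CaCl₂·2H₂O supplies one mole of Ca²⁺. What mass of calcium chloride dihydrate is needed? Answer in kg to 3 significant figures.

(a) Available chlorine delivered: 985 g × 0.611 = 601.8 g as Cl₂.
(a) Concentration rise: 601.8 g / 126,000 L = 4.776 mg/L = 4.78 ppm.

(b) Volume: 155,000 US gal × 3.785 L/gal = 586,675 L.
(b) Hardness to add: (153 − 103) = 50 mg/L as CaCO₃ × 586,675 L = 29,330 g as CaCO₃.
(b) Moles of Ca²⁺ (1 mol Ca²⁺ ≡ 1 mol CaCO₃): 29,330 / 100.1 g/mol = 293 mol.
(b) Mass of CaCl₂·2H₂O: 293 × 147 = 43,080 g.

(a) 4.78 ppm; (b) 43.1 kg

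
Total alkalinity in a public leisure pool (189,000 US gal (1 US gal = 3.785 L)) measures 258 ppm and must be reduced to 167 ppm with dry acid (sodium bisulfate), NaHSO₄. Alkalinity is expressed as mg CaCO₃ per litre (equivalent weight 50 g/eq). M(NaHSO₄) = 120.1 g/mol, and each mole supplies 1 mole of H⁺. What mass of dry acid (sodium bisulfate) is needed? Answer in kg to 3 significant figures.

156 kg

Volume: 189,000 US gal × 3.785 L/gal = 715,365 L.
Alkalinity to neutralize: (258 − 167) = 91 mg/L as CaCO₃ × 715,365 L = 65,100 g as CaCO₃.
Equivalents of H⁺ required: 65,100 ÷ 50 g/eq = 1302 eq = 1302 mol NaHSO₄.
Mass of NaHSO₄: 1302 × 120.1 = 156,400 g.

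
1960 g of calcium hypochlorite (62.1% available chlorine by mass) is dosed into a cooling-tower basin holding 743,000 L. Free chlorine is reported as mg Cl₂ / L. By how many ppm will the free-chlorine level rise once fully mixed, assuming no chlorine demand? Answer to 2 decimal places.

Available chlorine delivered: 1960 g × 0.621 = 1217 g as Cl₂.
Concentration rise: 1217 g / 743,000 L = 1.638 mg/L = 1.64 ppm.

1.64 ppm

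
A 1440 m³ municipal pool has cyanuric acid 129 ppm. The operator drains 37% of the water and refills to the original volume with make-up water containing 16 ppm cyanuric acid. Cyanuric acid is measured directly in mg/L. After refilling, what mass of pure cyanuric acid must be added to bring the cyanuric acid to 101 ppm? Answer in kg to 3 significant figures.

Volume: 1440 m³ = 1,440,000 L.
After draining 37% and refilling: 129 × 0.63 + 16 × 0.37 = 87.19 ppm.
Deficit to target: 101 − 87.19 = 13.81 mg/L.
Mass: 13.81 mg/L × 1,440,000 L = 19,890 g cyanuric acid.

19.9 kg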